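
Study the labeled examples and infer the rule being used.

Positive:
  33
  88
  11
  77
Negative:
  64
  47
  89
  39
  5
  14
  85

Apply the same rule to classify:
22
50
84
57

The distinguishing property — multiple of 11 — holds for all the 'Positive' cases and none of the 'Negative' cases.
Positive: 22, since 22 = 11·2. Negative: 50, since 50 = 11·4 + 6. Negative: 84, since 84 = 11·7 + 7. Negative: 57, since 57 = 11·5 + 2.

Positive, Negative, Negative, Negative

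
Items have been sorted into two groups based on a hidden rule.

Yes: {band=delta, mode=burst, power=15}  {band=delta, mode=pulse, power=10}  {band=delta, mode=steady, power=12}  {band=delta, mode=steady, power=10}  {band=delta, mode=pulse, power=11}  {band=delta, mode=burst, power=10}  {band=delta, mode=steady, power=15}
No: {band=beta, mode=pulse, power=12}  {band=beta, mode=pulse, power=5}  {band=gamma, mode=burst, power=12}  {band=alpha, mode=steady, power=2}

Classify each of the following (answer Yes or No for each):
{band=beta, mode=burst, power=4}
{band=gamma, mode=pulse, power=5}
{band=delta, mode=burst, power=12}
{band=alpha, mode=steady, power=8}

No, No, Yes, No

The pattern is that an item is 'Yes' exactly when: band is delta.
{band=beta, mode=burst, power=4}: band is beta, fails this test → No.
{band=gamma, mode=pulse, power=5}: band is gamma, fails this test → No.
{band=delta, mode=burst, power=12}: band is delta, fits → Yes.
{band=alpha, mode=steady, power=8}: band is alpha, fails this test → No.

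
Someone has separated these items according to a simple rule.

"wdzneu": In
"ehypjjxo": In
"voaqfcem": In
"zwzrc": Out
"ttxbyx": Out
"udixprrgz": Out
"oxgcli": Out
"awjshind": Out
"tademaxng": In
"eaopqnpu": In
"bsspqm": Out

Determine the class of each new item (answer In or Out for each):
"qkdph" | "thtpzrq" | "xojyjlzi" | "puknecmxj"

Out, Out, Out, In

Looking at the examples, the only property every 'In' case has and every 'Out' case lacks is: contains 'e'.
"qkdph": no 'e' — lacks this property, so Out. "thtpzrq": no 'e' — lacks this property, so Out. "xojyjlzi": no 'e' — lacks this property, so Out. "puknecmxj": has 'e' — qualifies, so In.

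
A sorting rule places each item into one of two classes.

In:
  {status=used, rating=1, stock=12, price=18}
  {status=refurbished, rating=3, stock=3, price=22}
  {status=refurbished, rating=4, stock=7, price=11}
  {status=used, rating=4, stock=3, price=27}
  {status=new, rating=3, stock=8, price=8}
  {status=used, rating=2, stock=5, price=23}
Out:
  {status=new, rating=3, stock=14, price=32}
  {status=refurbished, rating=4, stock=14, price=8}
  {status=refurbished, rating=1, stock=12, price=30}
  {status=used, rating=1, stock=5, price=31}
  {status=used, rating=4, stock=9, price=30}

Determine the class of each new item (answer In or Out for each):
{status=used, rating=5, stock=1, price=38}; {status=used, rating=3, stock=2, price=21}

Out, In

'In' ⟺ price ≤ 27 AND stock ≤ 12.
{status=used, rating=5, stock=1, price=38} — price = 38, stock = 1, hence Out. {status=used, rating=3, stock=2, price=21} — price = 21, stock = 2, hence In.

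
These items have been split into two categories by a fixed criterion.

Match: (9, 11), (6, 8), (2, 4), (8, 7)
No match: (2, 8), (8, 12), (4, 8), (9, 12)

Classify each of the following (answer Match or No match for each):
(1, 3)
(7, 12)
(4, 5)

The classifier is using: |first − second| ≤ 2.

Match, No match, Match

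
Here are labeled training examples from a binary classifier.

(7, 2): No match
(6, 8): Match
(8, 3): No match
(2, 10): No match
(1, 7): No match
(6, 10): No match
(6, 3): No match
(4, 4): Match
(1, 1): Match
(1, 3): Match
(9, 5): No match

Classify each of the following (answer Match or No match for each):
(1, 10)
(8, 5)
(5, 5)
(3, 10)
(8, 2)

Rule: |first − second| ≤ 2. This holds for each 'Match' example and fails for each 'No match' one.
(1, 10): |1−10| = 9 — doesn't qualify, so No match. (8, 5): |8−5| = 3 — doesn't qualify, so No match. (5, 5): |5−5| = 0 — passes, so Match. (3, 10): |3−10| = 7 — doesn't qualify, so No match. (8, 2): |8−2| = 6 — doesn't qualify, so No match.

No match, No match, Match, No match, No match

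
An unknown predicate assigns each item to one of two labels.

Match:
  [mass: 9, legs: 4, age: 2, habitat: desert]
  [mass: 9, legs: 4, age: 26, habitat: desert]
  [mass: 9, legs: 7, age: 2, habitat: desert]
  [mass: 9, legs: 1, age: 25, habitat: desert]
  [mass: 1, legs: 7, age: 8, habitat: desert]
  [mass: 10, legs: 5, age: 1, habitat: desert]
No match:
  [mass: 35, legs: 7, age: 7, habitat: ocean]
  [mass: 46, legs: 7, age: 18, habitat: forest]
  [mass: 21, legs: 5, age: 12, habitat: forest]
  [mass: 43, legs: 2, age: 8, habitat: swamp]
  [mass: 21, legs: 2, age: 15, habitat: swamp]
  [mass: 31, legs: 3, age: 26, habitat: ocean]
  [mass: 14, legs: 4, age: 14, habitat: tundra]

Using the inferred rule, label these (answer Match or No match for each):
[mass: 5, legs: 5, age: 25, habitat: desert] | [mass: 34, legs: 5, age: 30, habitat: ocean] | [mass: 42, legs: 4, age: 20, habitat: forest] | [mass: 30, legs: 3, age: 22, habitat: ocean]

Match, No match, No match, No match

The classifier is using: habitat is desert.
[mass: 5, legs: 5, age: 25, habitat: desert]: habitat is desert, meets the rule → Match.
[mass: 34, legs: 5, age: 30, habitat: ocean]: habitat is ocean, does not pass → No match.
[mass: 42, legs: 4, age: 20, habitat: forest]: habitat is forest, does not pass → No match.
[mass: 30, legs: 3, age: 22, habitat: ocean]: habitat is ocean, does not pass → No match.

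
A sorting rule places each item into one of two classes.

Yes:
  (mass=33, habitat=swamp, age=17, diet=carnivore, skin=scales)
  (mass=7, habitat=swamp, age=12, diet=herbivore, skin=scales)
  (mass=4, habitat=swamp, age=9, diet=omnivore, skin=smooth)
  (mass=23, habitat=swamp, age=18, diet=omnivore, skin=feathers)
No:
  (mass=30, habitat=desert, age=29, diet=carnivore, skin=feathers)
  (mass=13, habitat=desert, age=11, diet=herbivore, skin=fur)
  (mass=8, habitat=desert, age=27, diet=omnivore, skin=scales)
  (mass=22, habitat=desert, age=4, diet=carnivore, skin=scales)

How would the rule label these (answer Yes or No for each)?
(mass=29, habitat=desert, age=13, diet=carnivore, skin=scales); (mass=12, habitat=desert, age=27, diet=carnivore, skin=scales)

No, No

A rule that fits every label: habitat is swamp — true of each 'Yes' example, false of each 'No' one.
No: (mass=29, habitat=desert, age=13, diet=carnivore, skin=scales), since habitat is desert. No: (mass=12, habitat=desert, age=27, diet=carnivore, skin=scales), since habitat is desert.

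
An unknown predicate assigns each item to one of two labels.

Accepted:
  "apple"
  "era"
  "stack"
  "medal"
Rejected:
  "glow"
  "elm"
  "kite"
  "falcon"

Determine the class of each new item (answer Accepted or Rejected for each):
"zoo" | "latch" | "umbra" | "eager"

Rejected, Accepted, Accepted, Accepted

The simplest hypothesis consistent with all the labels is: odd length AND contains 'a'.
Rejected: "zoo", since length 3, no 'a'.
Accepted: "latch", since length 5, has 'a'.
Accepted: "umbra", since length 5, has 'a'.
Accepted: "eager", since length 5, has 'a'.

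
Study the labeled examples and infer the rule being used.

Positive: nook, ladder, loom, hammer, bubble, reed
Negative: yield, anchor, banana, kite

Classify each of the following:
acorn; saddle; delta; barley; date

The common property of the 'Positive' items is: has a double letter. No 'Negative' item has it.
Negative: acorn, since no doubled letter. Positive: saddle, since 'dd' doubled. Negative: delta, since no doubled letter. Negative: barley, since no doubled letter. Negative: date, since no doubled letter.

Negative, Positive, Negative, Negative, Negative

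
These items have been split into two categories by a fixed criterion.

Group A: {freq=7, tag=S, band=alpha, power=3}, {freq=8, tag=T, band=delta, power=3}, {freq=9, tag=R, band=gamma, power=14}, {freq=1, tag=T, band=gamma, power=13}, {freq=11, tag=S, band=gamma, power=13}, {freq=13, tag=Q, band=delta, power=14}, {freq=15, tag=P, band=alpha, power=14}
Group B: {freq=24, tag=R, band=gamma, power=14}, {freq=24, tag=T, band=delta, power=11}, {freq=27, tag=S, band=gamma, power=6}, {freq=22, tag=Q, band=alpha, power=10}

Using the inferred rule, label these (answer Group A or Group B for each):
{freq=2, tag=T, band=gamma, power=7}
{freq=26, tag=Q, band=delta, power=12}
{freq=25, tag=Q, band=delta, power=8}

Every 'Group A' example satisfies: freq ≤ 15. None of the 'Group B' examples do.
{freq=2, tag=T, band=gamma, power=7}: freq = 2, qualifies → Group A.
{freq=26, tag=Q, band=delta, power=12}: freq = 26, fails the rule → Group B.
{freq=25, tag=Q, band=delta, power=8}: freq = 25, fails the rule → Group B.

Group A, Group B, Group B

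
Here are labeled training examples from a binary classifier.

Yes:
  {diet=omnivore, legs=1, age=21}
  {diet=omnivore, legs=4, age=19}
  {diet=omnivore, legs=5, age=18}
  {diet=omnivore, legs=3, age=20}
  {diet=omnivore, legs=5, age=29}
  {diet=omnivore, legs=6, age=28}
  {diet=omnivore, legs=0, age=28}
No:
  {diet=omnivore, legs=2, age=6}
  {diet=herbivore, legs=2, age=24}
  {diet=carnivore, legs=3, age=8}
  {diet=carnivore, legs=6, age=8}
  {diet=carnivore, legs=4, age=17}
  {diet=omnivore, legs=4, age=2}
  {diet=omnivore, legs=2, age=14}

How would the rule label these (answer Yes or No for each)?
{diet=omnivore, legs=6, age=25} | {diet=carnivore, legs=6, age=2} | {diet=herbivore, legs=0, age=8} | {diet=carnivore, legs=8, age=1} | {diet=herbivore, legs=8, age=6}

Yes, No, No, No, No

'Yes' ⟺ diet is omnivore AND age ≥ 17.
{diet=omnivore, legs=6, age=25}: Yes (diet is omnivore, age = 25). {diet=carnivore, legs=6, age=2}: No (diet is carnivore, age = 2). {diet=herbivore, legs=0, age=8}: No (diet is herbivore, age = 8). {diet=carnivore, legs=8, age=1}: No (diet is carnivore, age = 1). {diet=herbivore, legs=8, age=6}: No (diet is herbivore, age = 6).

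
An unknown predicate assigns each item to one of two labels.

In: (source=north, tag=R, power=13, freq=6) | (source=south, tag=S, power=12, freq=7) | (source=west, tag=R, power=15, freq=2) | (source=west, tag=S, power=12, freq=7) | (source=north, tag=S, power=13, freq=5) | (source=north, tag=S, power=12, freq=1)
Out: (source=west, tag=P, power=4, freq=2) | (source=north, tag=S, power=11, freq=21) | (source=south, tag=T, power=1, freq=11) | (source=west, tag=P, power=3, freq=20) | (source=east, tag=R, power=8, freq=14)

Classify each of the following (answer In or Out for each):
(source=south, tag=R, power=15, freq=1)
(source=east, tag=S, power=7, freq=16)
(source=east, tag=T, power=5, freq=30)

The common property of the 'In' items is: power ≥ 12. No 'Out' item has it.
(source=south, tag=R, power=15, freq=1) — power = 15, hence In. (source=east, tag=S, power=7, freq=16) — power = 7, hence Out. (source=east, tag=T, power=5, freq=30) — power = 5, hence Out.

In, Out, Out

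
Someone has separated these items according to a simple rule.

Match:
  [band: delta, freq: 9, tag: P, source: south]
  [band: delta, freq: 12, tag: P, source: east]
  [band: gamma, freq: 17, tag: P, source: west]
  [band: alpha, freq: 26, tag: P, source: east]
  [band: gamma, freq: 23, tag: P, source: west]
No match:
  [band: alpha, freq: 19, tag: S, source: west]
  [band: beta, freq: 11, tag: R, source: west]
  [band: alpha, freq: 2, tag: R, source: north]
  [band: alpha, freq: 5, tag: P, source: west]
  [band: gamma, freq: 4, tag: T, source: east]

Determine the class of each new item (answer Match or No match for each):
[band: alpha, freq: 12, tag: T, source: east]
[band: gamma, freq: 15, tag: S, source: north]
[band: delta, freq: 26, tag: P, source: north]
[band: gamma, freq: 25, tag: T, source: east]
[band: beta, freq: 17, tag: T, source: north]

The simplest hypothesis consistent with all the labels is: tag is P AND freq ≥ 9.
[band: alpha, freq: 12, tag: T, source: east] — tag is T, freq = 12, hence No match. [band: gamma, freq: 15, tag: S, source: north] — tag is S, freq = 15, hence No match. [band: delta, freq: 26, tag: P, source: north] — tag is P, freq = 26, hence Match. [band: gamma, freq: 25, tag: T, source: east] — tag is T, freq = 25, hence No match. [band: beta, freq: 17, tag: T, source: north] — tag is T, freq = 17, hence No match.

No match, No match, Match, No match, No match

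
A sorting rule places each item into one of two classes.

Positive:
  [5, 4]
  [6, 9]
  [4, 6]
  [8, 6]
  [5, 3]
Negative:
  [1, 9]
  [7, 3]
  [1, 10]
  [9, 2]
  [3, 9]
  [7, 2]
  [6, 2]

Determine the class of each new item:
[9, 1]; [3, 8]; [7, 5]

Negative, Negative, Positive

'Positive' ⟺ |first − second| ≤ 3.
[9, 1]: |9−1| = 8, does not satisfy this → Negative. [3, 8]: |3−8| = 5, does not satisfy this → Negative. [7, 5]: |7−5| = 2, has this property → Positive.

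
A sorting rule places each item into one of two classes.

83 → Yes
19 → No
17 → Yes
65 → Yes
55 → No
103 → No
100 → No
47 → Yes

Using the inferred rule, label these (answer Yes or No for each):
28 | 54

No, No

The simplest hypothesis consistent with all the labels is: ≡ 2 (mod 3).
28: No (28 mod 3 = 1).
54: No (54 mod 3 = 0).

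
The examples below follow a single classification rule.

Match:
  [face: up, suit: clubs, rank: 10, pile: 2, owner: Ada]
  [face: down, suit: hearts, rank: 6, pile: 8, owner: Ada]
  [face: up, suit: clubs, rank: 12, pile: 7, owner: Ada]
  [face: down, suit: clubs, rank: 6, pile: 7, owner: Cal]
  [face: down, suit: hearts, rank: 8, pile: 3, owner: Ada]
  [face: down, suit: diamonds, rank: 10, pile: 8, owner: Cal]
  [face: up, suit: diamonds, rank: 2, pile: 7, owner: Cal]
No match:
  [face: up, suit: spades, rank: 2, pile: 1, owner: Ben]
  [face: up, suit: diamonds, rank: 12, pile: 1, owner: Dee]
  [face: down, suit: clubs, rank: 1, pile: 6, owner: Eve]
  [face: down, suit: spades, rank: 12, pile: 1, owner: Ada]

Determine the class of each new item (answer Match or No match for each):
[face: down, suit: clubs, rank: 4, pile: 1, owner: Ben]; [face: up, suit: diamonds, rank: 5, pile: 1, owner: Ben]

The simplest hypothesis consistent with all the labels is: pile ≥ 2 AND rank ≥ 2.
[face: down, suit: clubs, rank: 4, pile: 1, owner: Ben]: pile = 1, rank = 4 — does not pass, so No match. [face: up, suit: diamonds, rank: 5, pile: 1, owner: Ben]: pile = 1, rank = 5 — does not pass, so No match.

No match, No match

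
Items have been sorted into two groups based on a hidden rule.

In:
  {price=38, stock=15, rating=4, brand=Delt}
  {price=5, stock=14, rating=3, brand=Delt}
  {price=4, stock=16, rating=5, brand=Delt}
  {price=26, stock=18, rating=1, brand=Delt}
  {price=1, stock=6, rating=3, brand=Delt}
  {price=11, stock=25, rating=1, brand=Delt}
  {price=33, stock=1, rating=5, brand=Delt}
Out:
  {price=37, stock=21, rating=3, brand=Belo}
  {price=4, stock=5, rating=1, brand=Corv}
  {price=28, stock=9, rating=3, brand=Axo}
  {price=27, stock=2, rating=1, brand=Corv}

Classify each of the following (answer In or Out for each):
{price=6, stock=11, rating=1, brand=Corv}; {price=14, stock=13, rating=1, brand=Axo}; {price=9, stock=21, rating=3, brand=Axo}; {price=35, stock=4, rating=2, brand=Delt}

Out, Out, Out, In

Every 'In' example satisfies: brand is Delt. None of the 'Out' examples do.
{price=6, stock=11, rating=1, brand=Corv}: brand is Corv — doesn't qualify, so Out.
{price=14, stock=13, rating=1, brand=Axo}: brand is Axo — doesn't qualify, so Out.
{price=9, stock=21, rating=3, brand=Axo}: brand is Axo — doesn't qualify, so Out.
{price=35, stock=4, rating=2, brand=Delt}: brand is Delt — meets the rule, so In.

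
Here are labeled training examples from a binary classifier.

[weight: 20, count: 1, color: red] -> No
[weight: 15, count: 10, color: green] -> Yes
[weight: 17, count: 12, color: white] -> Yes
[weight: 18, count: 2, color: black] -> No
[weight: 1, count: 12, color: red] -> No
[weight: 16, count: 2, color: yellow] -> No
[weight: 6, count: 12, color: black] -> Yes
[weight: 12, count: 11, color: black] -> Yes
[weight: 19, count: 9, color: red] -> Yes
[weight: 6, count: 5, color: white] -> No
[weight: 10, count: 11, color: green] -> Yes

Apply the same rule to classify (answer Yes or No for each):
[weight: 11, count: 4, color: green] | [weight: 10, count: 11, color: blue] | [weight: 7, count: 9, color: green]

The classifier is using: weight ≥ 6 AND count ≥ 9.
[weight: 11, count: 4, color: green]: No (weight = 11, count = 4).
[weight: 10, count: 11, color: blue]: Yes (weight = 10, count = 11).
[weight: 7, count: 9, color: green]: Yes (weight = 7, count = 9).

No, Yes, Yes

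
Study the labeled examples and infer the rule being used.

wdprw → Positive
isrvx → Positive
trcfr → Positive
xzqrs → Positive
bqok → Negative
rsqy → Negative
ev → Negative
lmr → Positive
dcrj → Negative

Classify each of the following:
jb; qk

The common property of the 'Positive' items is: odd length. No 'Negative' item has it.
jb: length 2 — fails the rule, so Negative. qk: length 2 — fails the rule, so Negative.

Negative, Negative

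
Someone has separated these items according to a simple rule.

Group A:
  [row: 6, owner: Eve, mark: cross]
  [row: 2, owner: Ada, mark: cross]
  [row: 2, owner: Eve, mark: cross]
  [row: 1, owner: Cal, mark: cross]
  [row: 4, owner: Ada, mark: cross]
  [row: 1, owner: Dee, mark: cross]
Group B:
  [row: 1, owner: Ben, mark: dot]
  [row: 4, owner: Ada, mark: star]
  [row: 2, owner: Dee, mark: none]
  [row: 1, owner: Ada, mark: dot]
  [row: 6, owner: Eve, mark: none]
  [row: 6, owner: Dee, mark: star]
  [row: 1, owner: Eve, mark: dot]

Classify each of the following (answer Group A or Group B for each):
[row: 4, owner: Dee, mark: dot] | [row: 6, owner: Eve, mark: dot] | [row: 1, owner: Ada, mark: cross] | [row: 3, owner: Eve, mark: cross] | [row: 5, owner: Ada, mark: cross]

'Group A' ⟺ mark is cross.
[row: 4, owner: Dee, mark: dot]: mark is dot — does not satisfy this, so Group B.
[row: 6, owner: Eve, mark: dot]: mark is dot — does not satisfy this, so Group B.
[row: 1, owner: Ada, mark: cross]: mark is cross — has this property, so Group A.
[row: 3, owner: Eve, mark: cross]: mark is cross — has this property, so Group A.
[row: 5, owner: Ada, mark: cross]: mark is cross — has this property, so Group A.

Group B, Group B, Group A, Group A, Group A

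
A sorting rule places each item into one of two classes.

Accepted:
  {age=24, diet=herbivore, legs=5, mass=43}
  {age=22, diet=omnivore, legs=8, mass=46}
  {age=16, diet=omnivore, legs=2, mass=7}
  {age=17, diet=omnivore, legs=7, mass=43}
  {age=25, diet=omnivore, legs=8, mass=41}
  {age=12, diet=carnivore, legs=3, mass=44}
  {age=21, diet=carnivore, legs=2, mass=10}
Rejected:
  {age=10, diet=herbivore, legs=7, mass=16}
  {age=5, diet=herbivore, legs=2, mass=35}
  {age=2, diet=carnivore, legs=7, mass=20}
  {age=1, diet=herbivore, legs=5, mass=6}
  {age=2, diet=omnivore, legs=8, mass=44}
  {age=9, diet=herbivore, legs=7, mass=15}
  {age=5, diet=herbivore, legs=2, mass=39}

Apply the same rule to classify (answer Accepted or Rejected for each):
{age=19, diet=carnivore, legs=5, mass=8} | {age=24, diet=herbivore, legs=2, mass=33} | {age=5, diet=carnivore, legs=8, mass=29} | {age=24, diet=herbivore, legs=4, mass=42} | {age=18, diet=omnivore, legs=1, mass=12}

Accepted, Accepted, Rejected, Accepted, Accepted

The rule appears to be: age ≥ 12.
{age=19, diet=carnivore, legs=5, mass=8}: age = 19, matches → Accepted.
{age=24, diet=herbivore, legs=2, mass=33}: age = 24, matches → Accepted.
{age=5, diet=carnivore, legs=8, mass=29}: age = 5, fails the rule → Rejected.
{age=24, diet=herbivore, legs=4, mass=42}: age = 24, matches → Accepted.
{age=18, diet=omnivore, legs=1, mass=12}: age = 18, matches → Accepted.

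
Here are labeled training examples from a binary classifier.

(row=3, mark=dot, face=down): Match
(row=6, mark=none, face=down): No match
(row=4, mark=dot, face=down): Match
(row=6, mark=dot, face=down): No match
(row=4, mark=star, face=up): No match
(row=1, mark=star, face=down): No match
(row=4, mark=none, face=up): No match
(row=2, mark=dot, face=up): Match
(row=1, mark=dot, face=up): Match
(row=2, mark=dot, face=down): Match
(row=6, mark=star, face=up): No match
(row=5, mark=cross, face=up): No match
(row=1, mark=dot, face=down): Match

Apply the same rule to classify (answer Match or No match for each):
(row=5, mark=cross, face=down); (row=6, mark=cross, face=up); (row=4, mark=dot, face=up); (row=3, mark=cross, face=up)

No match, No match, Match, No match

The common property of the 'Match' items is: mark is dot AND row ≤ 4. No 'No match' item has it.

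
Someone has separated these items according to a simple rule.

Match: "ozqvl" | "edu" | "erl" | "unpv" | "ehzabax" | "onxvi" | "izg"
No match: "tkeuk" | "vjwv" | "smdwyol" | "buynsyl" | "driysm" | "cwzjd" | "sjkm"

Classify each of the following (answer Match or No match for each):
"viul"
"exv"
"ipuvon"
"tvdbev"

No match, Match, Match, No match

Rule: starts with a vowel. This holds for each 'Match' example and fails for each 'No match' one.
No match: "viul", since starts with 'v'. Match: "exv", since starts with 'e'. Match: "ipuvon", since starts with 'i'. No match: "tvdbev", since starts with 't'.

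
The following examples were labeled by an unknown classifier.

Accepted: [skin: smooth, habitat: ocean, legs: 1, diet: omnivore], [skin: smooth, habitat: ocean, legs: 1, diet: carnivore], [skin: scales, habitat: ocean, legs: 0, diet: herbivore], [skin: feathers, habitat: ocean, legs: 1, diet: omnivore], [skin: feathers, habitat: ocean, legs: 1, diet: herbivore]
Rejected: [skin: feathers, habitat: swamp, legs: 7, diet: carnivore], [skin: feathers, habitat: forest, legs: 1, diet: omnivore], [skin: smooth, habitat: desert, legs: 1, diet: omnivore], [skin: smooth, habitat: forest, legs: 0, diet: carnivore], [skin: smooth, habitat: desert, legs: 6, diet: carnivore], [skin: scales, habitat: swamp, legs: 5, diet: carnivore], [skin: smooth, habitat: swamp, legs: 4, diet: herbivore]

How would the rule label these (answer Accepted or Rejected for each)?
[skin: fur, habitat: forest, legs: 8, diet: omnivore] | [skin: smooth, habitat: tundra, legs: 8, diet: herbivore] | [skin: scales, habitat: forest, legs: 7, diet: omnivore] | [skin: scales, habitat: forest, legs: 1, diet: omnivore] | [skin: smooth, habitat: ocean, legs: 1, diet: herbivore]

The simplest hypothesis consistent with all the labels is: habitat is ocean.
[skin: fur, habitat: forest, legs: 8, diet: omnivore] — habitat is forest, hence Rejected. [skin: smooth, habitat: tundra, legs: 8, diet: herbivore] — habitat is tundra, hence Rejected. [skin: scales, habitat: forest, legs: 7, diet: omnivore] — habitat is forest, hence Rejected. [skin: scales, habitat: forest, legs: 1, diet: omnivore] — habitat is forest, hence Rejected. [skin: smooth, habitat: ocean, legs: 1, diet: herbivore] — habitat is ocean, hence Accepted.

Rejected, Rejected, Rejected, Rejected, Accepted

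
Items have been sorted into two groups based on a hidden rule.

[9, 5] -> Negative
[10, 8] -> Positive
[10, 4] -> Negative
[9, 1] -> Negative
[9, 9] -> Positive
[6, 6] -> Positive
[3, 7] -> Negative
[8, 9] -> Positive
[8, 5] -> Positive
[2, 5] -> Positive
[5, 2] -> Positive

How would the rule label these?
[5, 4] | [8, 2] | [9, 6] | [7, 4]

The simplest hypothesis consistent with all the labels is: |first − second| ≤ 3.
Positive: [5, 4], since |5−4| = 1. Negative: [8, 2], since |8−2| = 6. Positive: [9, 6], since |9−6| = 3. Positive: [7, 4], since |7−4| = 3.

Positive, Negative, Positive, Positive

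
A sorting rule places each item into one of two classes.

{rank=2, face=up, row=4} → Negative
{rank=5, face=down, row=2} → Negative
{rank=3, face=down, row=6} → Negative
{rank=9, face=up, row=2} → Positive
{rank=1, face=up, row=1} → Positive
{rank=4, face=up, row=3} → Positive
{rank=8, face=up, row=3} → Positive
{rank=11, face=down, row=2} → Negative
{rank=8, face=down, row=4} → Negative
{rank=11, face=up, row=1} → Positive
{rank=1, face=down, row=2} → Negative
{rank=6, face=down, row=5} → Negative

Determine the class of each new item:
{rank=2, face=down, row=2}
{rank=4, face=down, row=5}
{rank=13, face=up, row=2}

The common property of the 'Positive' items is: face is up AND row ≤ 3. No 'Negative' item has it.
{rank=2, face=down, row=2} — face is down, row = 2, hence Negative.
{rank=4, face=down, row=5} — face is down, row = 5, hence Negative.
{rank=13, face=up, row=2} — face is up, row = 2, hence Positive.

Negative, Negative, Positive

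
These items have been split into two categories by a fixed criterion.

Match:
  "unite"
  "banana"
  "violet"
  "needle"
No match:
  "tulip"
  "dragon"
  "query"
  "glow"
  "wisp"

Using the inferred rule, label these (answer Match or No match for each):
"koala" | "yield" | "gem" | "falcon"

Match, No match, No match, No match

The common property of the 'Match' items is: has ≥ 3 vowels. No 'No match' item has it.
"koala": Match (3 vowels).
"yield": No match (2 vowels).
"gem": No match (1 vowel).
"falcon": No match (2 vowels).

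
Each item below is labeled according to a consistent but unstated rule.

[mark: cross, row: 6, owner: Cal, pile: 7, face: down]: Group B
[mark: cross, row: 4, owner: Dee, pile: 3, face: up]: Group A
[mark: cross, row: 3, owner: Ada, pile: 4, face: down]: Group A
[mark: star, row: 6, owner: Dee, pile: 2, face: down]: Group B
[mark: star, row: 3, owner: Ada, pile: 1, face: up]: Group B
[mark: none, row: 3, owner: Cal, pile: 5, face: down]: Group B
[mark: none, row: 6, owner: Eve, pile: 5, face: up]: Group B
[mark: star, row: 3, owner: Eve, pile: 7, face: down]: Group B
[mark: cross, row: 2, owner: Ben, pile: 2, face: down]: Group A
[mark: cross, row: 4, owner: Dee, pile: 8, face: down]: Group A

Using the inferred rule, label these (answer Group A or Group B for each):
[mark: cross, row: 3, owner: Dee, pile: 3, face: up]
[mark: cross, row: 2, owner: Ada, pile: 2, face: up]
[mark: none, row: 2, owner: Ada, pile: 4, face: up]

The pattern is that an item is 'Group A' exactly when: mark is cross AND row ≤ 4.

Group A, Group A, Group B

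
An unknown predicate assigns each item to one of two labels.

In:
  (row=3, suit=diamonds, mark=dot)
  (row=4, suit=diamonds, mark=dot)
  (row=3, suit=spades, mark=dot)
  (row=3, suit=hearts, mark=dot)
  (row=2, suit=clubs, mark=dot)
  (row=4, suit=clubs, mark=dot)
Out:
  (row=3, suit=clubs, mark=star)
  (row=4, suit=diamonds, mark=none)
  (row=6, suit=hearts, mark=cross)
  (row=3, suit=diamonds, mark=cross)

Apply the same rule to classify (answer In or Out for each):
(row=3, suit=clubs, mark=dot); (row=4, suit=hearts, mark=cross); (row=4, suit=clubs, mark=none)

Rule: mark is dot. This holds for each 'In' example and fails for each 'Out' one.

In, Out, Out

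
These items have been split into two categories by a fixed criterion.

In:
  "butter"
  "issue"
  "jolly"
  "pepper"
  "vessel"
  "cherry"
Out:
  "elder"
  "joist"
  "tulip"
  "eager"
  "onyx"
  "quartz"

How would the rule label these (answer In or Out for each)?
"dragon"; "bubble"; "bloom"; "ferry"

Out, In, In, In

'In' ⟺ has a double letter.
"dragon": Out (no doubled letter).
"bubble": In ('bb' doubled).
"bloom": In ('oo' doubled).
"ferry": In ('rr' doubled).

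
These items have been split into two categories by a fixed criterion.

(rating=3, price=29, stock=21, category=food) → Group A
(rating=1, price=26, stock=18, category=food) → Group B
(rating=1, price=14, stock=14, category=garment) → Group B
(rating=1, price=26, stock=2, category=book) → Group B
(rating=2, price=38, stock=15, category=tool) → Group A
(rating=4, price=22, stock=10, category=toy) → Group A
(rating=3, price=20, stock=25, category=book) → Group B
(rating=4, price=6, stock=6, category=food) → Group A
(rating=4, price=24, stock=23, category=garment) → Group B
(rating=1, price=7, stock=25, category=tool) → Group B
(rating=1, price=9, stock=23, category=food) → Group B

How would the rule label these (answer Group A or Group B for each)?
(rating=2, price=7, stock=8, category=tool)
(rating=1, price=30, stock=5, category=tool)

Group A, Group B

A rule that fits every label: rating ≥ 2 AND stock ≤ 21 — true of each 'Group A' example, false of each 'Group B' one.
(rating=2, price=7, stock=8, category=tool): rating = 2, stock = 8 — has this property, so Group A. (rating=1, price=30, stock=5, category=tool): rating = 1, stock = 5 — doesn't match, so Group B.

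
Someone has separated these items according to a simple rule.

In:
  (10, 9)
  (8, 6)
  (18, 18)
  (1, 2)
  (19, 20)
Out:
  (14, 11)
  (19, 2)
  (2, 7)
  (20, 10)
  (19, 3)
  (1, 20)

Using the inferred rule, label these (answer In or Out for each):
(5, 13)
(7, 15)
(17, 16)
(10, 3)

The rule appears to be: |first − second| ≤ 2.

Out, Out, In, Out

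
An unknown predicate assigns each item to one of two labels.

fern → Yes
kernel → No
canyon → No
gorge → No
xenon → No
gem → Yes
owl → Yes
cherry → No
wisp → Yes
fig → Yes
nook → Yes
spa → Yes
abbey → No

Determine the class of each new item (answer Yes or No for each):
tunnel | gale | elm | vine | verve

All 'Yes' examples share one property — length ≤ 4 — and every 'No' example lacks it.
tunnel: length 6, fails this test → No.
gale: length 4, has this property → Yes.
elm: length 3, has this property → Yes.
vine: length 4, has this property → Yes.
verve: length 5, fails this test → No.

No, Yes, Yes, Yes, No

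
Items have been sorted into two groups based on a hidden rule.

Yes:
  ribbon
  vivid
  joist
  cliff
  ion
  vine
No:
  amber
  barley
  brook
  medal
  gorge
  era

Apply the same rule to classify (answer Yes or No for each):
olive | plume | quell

Yes, No, No

The rule appears to be: contains 'i'.
olive — has 'i', hence Yes.
plume — no 'i', hence No.
quell — no 'i', hence No.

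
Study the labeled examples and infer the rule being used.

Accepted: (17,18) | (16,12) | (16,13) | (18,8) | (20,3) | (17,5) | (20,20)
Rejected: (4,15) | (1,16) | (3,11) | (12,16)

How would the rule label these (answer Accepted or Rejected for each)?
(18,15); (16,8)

One predicate separates the groups cleanly: first ≥ 13.
(18,15): first 18, qualifies → Accepted. (16,8): first 16, qualifies → Accepted.

Accepted, Accepted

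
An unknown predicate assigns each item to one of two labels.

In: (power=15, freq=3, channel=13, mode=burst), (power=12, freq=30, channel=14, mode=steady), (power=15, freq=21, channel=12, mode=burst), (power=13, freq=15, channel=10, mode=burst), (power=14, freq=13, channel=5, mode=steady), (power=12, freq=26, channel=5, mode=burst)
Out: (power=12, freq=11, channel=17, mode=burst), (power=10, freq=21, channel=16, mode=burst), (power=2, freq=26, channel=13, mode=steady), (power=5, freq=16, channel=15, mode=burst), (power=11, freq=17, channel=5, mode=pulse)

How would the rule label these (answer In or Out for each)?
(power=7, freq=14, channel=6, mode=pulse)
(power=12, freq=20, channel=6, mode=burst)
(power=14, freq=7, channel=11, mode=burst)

The common property of the 'In' items is: channel ≤ 14 AND power ≥ 12. No 'Out' item has it.
Out: (power=7, freq=14, channel=6, mode=pulse), since channel = 6, power = 7. In: (power=12, freq=20, channel=6, mode=burst), since channel = 6, power = 12. In: (power=14, freq=7, channel=11, mode=burst), since channel = 11, power = 14.

Out, In, In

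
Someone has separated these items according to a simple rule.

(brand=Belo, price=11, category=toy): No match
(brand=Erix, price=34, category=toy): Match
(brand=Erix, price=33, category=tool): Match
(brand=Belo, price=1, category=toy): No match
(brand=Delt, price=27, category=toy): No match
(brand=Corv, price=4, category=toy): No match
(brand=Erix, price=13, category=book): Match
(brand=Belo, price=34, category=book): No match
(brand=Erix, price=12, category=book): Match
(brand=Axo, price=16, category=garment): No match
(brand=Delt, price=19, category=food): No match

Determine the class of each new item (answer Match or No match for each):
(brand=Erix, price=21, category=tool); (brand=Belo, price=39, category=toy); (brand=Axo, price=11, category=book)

The pattern is that an item is 'Match' exactly when: brand is Erix.
(brand=Erix, price=21, category=tool): brand is Erix, matches → Match.
(brand=Belo, price=39, category=toy): brand is Belo, does not satisfy this → No match.
(brand=Axo, price=11, category=book): brand is Axo, does not satisfy this → No match.

Match, No match, No match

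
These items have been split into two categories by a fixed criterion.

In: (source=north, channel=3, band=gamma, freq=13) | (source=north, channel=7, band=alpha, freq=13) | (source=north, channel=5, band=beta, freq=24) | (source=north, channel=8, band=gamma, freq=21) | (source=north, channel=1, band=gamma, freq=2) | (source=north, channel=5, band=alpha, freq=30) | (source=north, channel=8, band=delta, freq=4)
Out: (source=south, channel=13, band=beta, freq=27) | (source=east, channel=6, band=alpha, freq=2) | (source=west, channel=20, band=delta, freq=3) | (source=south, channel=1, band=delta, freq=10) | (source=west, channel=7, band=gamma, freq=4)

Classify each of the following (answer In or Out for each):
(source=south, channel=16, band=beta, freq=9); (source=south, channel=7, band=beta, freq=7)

Checking candidate rules against both groups, what survives is: source is north.

Out, Out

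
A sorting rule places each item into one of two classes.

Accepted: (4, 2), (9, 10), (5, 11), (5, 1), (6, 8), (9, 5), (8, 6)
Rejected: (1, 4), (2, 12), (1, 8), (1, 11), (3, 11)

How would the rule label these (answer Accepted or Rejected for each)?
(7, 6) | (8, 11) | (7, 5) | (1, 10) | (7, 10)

Accepted, Accepted, Accepted, Rejected, Accepted

The classifier is using: first ≥ 4.
(7, 6) — first 7, hence Accepted.
(8, 11) — first 8, hence Accepted.
(7, 5) — first 7, hence Accepted.
(1, 10) — first 1, hence Rejected.
(7, 10) — first 7, hence Accepted.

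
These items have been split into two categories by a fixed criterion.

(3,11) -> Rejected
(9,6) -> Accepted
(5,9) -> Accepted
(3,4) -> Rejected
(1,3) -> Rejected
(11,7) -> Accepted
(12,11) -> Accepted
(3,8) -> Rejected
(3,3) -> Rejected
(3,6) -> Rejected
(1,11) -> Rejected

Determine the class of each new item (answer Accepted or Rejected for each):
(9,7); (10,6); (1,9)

The pattern is that an item is 'Accepted' exactly when: first ≥ 4.
Accepted: (9,7), since first 9. Accepted: (10,6), since first 10. Rejected: (1,9), since first 1.

Accepted, Accepted, Rejected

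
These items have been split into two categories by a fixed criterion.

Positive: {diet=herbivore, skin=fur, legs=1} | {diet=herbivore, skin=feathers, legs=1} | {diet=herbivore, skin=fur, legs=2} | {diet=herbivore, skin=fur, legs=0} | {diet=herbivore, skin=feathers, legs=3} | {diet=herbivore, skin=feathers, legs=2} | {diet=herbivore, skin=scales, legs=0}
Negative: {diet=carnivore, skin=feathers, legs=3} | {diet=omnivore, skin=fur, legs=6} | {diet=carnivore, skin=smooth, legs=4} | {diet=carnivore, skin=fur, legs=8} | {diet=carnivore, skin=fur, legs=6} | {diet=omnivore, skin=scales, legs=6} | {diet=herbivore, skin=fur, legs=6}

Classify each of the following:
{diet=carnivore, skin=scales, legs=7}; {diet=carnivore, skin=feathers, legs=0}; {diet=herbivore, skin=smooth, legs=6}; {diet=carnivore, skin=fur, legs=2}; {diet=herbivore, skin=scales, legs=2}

All 'Positive' examples share one property — diet is herbivore AND legs ≤ 3 — and every 'Negative' example lacks it.
{diet=carnivore, skin=scales, legs=7} → diet is carnivore, legs = 7 → Negative. {diet=carnivore, skin=feathers, legs=0} → diet is carnivore, legs = 0 → Negative. {diet=herbivore, skin=smooth, legs=6} → diet is herbivore, legs = 6 → Negative. {diet=carnivore, skin=fur, legs=2} → diet is carnivore, legs = 2 → Negative. {diet=herbivore, skin=scales, legs=2} → diet is herbivore, legs = 2 → Positive.

Negative, Negative, Negative, Negative, Positive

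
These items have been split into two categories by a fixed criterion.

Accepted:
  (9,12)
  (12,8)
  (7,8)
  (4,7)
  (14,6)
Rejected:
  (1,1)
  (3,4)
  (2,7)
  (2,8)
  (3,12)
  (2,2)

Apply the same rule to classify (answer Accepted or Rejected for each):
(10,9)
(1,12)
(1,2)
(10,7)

Accepted, Rejected, Rejected, Accepted

The pattern is that an item is 'Accepted' exactly when: first ≥ 4.
(10,9): Accepted (first 10).
(1,12): Rejected (first 1).
(1,2): Rejected (first 1).
(10,7): Accepted (first 10).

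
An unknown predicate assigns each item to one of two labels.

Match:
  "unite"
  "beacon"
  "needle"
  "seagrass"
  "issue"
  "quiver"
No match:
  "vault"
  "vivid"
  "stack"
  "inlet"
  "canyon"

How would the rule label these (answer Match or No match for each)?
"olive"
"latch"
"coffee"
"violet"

One predicate separates the groups cleanly: has ≥ 3 vowels.
"olive": Match (3 vowels).
"latch": No match (1 vowel).
"coffee": Match (3 vowels).
"violet": Match (3 vowels).

Match, No match, Match, Match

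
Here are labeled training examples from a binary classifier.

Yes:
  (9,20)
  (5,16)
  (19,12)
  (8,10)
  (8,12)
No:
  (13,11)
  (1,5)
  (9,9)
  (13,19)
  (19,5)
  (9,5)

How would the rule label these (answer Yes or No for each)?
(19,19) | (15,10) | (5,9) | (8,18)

No, Yes, No, Yes

'Yes' ⟺ second is even.
(19,19): second 19, doesn't qualify → No.
(15,10): second 10, satisfies this → Yes.
(5,9): second 9, doesn't qualify → No.
(8,18): second 18, satisfies this → Yes.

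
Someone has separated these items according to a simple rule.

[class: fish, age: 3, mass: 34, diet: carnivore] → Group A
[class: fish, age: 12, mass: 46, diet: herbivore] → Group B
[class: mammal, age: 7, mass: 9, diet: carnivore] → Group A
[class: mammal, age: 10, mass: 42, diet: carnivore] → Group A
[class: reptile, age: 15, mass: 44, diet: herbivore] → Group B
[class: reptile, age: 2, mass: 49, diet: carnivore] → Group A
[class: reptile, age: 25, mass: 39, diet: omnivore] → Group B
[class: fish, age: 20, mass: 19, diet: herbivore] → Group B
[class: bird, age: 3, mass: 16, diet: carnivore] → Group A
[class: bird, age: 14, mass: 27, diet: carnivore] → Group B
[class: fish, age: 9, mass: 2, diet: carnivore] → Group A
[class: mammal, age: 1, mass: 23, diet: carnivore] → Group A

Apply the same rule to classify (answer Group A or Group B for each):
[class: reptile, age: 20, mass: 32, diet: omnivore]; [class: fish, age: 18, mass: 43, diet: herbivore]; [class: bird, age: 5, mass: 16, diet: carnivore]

The rule appears to be: age ≤ 10.
[class: reptile, age: 20, mass: 32, diet: omnivore]: Group B (age = 20).
[class: fish, age: 18, mass: 43, diet: herbivore]: Group B (age = 18).
[class: bird, age: 5, mass: 16, diet: carnivore]: Group A (age = 5).

Group B, Group B, Group A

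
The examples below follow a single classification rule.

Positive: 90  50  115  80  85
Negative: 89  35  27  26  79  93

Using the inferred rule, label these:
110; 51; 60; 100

The pattern is that an item is 'Positive' exactly when: multiple of 5 AND at least 50.
110 — 110 = 5·22, 110 ≥ 50, hence Positive. 51 — 51 = 5·10 + 1, 51 ≥ 50, hence Negative. 60 — 60 = 5·12, 60 ≥ 50, hence Positive. 100 — 100 = 5·20, 100 ≥ 50, hence Positive.

Positive, Negative, Positive, Positive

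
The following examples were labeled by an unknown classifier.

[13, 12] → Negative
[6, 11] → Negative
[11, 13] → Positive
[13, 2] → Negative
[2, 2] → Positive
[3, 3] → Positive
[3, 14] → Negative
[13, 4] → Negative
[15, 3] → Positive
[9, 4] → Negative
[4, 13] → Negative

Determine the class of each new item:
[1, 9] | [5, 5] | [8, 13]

Positive, Positive, Negative

The common property of the 'Positive' items is: sum is even. No 'Negative' item has it.
[1, 9]: Positive (1+9 = 10).
[5, 5]: Positive (5+5 = 10).
[8, 13]: Negative (8+13 = 21).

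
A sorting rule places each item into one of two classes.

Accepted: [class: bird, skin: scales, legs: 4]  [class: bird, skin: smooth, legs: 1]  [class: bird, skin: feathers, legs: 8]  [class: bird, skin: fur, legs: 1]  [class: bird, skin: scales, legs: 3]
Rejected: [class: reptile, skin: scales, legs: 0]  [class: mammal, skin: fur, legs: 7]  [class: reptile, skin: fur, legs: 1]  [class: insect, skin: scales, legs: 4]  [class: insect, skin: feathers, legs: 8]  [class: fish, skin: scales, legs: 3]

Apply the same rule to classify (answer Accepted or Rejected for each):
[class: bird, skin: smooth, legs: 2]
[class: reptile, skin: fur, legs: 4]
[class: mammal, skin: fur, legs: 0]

Accepted, Rejected, Rejected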